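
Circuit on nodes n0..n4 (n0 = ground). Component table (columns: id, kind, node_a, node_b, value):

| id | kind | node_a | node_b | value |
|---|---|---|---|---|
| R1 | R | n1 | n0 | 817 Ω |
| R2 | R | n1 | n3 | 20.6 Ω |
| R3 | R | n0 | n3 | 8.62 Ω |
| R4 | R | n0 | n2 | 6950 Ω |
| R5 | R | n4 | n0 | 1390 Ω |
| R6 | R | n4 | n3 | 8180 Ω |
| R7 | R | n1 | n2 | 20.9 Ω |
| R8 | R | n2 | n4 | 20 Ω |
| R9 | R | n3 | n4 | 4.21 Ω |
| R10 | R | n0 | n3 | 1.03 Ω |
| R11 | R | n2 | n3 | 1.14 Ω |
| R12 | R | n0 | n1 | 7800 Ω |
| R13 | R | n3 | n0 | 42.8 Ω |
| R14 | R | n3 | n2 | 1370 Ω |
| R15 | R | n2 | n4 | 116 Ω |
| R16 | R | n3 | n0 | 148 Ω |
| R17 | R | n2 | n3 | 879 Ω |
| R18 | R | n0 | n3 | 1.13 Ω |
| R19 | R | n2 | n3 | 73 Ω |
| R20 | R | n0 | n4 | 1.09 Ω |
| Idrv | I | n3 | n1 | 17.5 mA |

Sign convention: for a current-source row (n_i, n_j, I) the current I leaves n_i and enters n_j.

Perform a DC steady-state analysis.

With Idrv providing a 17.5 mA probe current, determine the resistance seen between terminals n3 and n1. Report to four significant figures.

R_eq = 10.48 Ω

MNA unknowns: 4 node voltages V₁..V_4
R1: Y=0.001224 on G[1,0]
R2: Y=0.04854 on G[1,3]
R3: Y=0.1160 on G[0,3]
R4: Y=0.0001439 on G[0,2]
R5: Y=0.0007194 on G[4,0]
R6: Y=0.0001222 on G[4,3]
R7: Y=0.04785 on G[1,2]
R8: Y=0.05000 on G[2,4]
R9: Y=0.2375 on G[3,4]
R10: Y=0.9709 on G[0,3]
R11: Y=0.8772 on G[2,3]
R12: Y=0.0001282 on G[0,1]
R13: Y=0.02336 on G[3,0]
R14: Y=0.0007299 on G[3,2]
R15: Y=0.008621 on G[2,4]
R16: Y=0.006757 on G[3,0]
R17: Y=0.001138 on G[2,3]
R18: Y=0.8850 on G[0,3]
R19: Y=0.01370 on G[2,3]
R20: Y=0.9174 on G[0,4]
Idrv: z[3]−=0.0175, z[1]+=0.0175
solve → V1=0.1831, V2=0.008529, V3=-0.0002873, V4=0.0003555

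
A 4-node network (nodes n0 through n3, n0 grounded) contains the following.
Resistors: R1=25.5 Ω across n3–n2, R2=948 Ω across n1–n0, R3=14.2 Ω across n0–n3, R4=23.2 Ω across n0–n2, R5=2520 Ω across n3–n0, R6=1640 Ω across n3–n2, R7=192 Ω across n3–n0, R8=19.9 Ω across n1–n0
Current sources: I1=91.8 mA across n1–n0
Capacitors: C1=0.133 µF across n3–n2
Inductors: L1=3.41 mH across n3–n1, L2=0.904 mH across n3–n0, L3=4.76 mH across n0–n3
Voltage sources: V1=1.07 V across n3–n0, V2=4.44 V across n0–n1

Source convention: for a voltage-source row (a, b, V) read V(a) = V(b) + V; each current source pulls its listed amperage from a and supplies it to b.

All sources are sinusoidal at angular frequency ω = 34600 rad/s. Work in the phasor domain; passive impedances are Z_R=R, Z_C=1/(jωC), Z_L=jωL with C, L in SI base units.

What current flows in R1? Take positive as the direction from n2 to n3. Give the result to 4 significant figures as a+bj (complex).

-0.02174+0.001207j A

Element admittances at ω=34600 rad/s:
  Y(R1) = 0.03922+0.000j S between n3,n2
  I1: injects 0.0918 A into n0 (from n1)
  Y(R2) = 0.001055+0.000j S between n1,n0
  Y(R3) = 0.07042+0.000j S between n0,n3
  Y(R4) = 0.04310+0.000j S between n0,n2
  Y(R5) = 0.0003968+0.000j S between n3,n0
  Y(C1) = 0.000+0.004602j S between n3,n2
  Y(L1) = 0.000-0.008476j S between n3,n1
  Y(R6) = 0.0006098+0.000j S between n3,n2
  Y(L2) = 0.000-0.03197j S between n3,n0
  Y(R7) = 0.005208+0.000j S between n3,n0
  Y(R8) = 0.05025+0.000j S between n1,n0
  Y(L3) = 0.000-0.006072j S between n0,n3
  V1: constraint V(n3)−V(n0) = 1.07
  V2: constraint V(n0)−V(n1) = 4.44
Assemble and solve the 5×5 MNA system:
  V(n1)=-4.440+0.000j  V(n2)=0.5156+0.03077j  V(n3)=1.070+0.000j
  i(V1)=-0.1036+0.08608j  i(V2)=-0.1360+0.04670j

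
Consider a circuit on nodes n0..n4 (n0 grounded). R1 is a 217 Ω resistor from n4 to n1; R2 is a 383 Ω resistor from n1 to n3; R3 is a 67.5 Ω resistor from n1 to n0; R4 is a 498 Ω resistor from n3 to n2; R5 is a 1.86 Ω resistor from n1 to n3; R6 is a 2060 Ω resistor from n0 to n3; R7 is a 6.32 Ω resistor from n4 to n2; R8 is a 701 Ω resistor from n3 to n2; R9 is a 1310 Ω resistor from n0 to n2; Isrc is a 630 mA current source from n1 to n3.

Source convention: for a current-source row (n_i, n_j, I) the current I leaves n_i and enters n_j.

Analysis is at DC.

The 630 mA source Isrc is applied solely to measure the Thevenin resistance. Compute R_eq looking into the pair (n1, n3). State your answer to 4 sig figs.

R_eq = 1.842 Ω

MNA unknowns: 4 node voltages V₁..V_4
R1: Y=0.004608 on G[4,1]
R2: Y=0.002611 on G[1,3]
R3: Y=0.01481 on G[1,0]
R4: Y=0.002008 on G[3,2]
R5: Y=0.5376 on G[1,3]
R6: Y=0.0004854 on G[0,3]
R7: Y=0.1582 on G[4,2]
R8: Y=0.001427 on G[3,2]
R9: Y=0.0007634 on G[0,2]
Isrc: z[1]−=0.63, z[3]+=0.63
solve → V1=-0.05715, V2=0.4074, V3=1.104, V4=0.3942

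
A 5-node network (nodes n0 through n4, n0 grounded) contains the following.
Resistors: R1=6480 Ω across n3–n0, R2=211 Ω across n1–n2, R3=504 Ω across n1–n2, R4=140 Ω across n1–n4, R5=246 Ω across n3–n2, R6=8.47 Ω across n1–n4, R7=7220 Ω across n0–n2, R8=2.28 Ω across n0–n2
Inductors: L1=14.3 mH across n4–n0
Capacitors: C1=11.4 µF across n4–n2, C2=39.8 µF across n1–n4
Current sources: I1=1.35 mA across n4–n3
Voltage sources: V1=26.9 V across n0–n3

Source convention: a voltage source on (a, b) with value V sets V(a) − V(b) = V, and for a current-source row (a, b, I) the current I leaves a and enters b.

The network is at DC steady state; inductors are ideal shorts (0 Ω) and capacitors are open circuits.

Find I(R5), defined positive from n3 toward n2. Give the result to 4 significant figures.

Apply KCL at each of the 4 non-ground nodes and solve the resulting linear system.
Node n1: branches {R2, R3, R4, C2, R6} → V_1 = -0.01241
Node n2: branches {R2, R3, C1, R5, R7, R8} → V_2 = -0.2434
Node n3: branches {R1, R5, I1, V1} → V_3 = -26.90
Node n4: branches {L1, C1, R4, I1, C2, R6} → V_4 = 0.000
Source currents: i(L1)=-0.002903, i(V1)=-0.1139

-0.1084 A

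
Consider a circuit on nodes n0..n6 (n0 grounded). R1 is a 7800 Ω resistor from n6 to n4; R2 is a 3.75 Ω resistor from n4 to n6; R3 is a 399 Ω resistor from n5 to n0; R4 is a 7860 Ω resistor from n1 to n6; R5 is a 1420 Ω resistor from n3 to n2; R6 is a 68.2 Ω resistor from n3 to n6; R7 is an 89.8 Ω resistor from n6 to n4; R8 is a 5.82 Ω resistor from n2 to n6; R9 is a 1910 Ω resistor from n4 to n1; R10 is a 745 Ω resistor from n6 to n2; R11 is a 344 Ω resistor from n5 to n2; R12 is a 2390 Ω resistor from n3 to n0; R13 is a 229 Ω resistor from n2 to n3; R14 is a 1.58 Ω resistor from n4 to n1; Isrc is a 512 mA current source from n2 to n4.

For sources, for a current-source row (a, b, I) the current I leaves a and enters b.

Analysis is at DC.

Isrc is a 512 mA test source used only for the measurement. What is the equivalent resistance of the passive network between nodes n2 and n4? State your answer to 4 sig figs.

Apply KCL at each of the 6 non-ground nodes and solve the resulting linear system.
Node n1: branches {R4, R9, R14} → V_1 = 4.231
Node n2: branches {R5, R8, R10, R11, R13, Isrc} → V_2 = -0.5013
Node n3: branches {R5, R6, R12, R13} → V_3 = 1.613
Node n4: branches {R1, R2, R7, R9, R14, Isrc} → V_4 = 4.231
Node n5: branches {R3, R11} → V_5 = -0.2692
Node n6: branches {R1, R2, R4, R6, R7, R8, R10} → V_6 = 2.390

R_eq = 9.243 Ω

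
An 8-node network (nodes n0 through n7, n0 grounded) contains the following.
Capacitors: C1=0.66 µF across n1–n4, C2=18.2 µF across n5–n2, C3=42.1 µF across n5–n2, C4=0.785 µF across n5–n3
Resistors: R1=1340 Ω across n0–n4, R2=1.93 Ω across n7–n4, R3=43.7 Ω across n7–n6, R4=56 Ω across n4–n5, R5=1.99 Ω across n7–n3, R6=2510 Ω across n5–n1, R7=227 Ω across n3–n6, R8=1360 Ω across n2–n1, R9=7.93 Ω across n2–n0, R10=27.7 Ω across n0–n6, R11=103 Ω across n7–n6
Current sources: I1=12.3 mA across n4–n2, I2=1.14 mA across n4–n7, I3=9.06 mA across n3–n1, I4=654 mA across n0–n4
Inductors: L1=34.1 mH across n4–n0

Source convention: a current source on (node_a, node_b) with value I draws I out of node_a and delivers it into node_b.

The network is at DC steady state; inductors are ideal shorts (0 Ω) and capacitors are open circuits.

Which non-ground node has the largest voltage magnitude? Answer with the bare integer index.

1

MNA unknowns: 7 node voltages V₁..V_7 plus 1 source current (L1)
C1: Y=0.000 on G[1,4]
R1: Y=0.0007463 on G[0,4]
I1: z[4]−=0.0123, z[2]+=0.0123
C2: Y=0.000 on G[5,2]
R2: Y=0.5181 on G[7,4]
R3: Y=0.02288 on G[7,6]
R4: Y=0.01786 on G[4,5]
L1: row V4−V0=0, i_L1 at 4,0
R5: Y=0.5025 on G[7,3]
R6: Y=0.0003984 on G[5,1]
I2: z[4]−=0.00114, z[7]+=0.00114
R7: Y=0.004405 on G[3,6]
I3: z[3]−=0.00906, z[1]+=0.00906
C3: Y=0.000 on G[5,2]
R8: Y=0.0007353 on G[2,1]
R9: Y=0.1261 on G[2,0]
C4: Y=0.000 on G[5,3]
R10: Y=0.03610 on G[0,6]
R11: Y=0.009709 on G[7,6]
I4: z[0]−=0.654, z[4]+=0.654
solve → V1=8.148, V2=0.1442, V3=-0.03251, V4=0.000, V5=0.1778, V6=-0.008510, V7=-0.01469
aux → i_L1=0.6361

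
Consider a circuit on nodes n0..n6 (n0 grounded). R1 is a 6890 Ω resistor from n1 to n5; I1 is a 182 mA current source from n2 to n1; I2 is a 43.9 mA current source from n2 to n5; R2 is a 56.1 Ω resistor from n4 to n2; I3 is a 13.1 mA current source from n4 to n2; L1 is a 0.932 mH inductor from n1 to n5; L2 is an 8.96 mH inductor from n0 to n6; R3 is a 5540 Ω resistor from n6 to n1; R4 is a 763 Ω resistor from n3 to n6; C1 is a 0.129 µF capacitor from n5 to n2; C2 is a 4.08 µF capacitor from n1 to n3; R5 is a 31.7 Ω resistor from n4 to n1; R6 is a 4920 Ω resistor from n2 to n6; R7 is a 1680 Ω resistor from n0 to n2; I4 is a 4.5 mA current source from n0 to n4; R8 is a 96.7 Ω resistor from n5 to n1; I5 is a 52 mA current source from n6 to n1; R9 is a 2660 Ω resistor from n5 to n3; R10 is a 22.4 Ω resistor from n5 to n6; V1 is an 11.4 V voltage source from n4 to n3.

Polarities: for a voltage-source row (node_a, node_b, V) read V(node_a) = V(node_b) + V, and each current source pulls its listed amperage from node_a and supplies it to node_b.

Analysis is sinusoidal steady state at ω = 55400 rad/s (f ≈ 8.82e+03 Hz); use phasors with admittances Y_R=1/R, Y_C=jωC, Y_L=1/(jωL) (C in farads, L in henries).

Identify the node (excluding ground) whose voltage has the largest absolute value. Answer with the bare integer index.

Element admittances at ω=55400 rad/s:
  Y(R1) = 0.0001451+0.000j S between n1,n5
  I1: injects 0.182 A into n1 (from n2)
  I2: injects 0.0439 A into n5 (from n2)
  Y(R2) = 0.01783+0.000j S between n4,n2
  I3: injects 0.0131 A into n2 (from n4)
  Y(L1) = 0.000-0.01937j S between n1,n5
  Y(L2) = 0.000-0.002015j S between n0,n6
  Y(R3) = 0.0001805+0.000j S between n6,n1
  Y(R4) = 0.001311+0.000j S between n3,n6
  Y(C1) = 0.000+0.007147j S between n5,n2
  Y(C2) = 0.000+0.2260j S between n1,n3
  Y(R5) = 0.03155+0.000j S between n4,n1
  Y(R6) = 0.0002033+0.000j S between n2,n6
  Y(R7) = 0.0005952+0.000j S between n0,n2
  I4: injects 0.0045 A into n4 (from n0)
  Y(R8) = 0.01034+0.000j S between n5,n1
  I5: injects 0.052 A into n1 (from n6)
  Y(R9) = 0.0003759+0.000j S between n5,n3
  Y(R10) = 0.04464+0.000j S between n5,n6
  V1: constraint V(n4)−V(n3) = 11.4
Assemble and solve the 7×7 MNA system:
  V(n1)=3.387+1.768j  V(n2)=3.316+3.637j  V(n3)=2.975+4.224j  V(n4)=14.38+4.224j  V(n5)=2.221+1.105j  V(n6)=1.075+1.254j
  i(V1)=-0.5524-0.08795j

4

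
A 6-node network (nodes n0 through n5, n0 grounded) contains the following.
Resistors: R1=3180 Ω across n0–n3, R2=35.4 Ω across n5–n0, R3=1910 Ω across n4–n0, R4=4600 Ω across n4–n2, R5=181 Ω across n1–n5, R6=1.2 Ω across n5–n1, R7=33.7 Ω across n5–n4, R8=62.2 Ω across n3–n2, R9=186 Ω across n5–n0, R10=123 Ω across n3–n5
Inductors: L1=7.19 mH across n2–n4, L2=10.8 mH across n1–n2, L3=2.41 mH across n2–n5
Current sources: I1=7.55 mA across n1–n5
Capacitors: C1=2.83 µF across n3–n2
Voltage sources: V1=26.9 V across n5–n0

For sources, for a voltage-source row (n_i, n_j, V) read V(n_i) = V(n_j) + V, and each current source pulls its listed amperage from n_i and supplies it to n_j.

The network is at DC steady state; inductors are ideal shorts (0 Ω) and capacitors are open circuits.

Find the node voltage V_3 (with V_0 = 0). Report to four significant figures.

26.56 V

MNA unknowns: 5 node voltages V₁..V_5 plus 4 source currents (L1, L2, L3, V1)
R1: Y=0.0003145 on G[0,3]
R2: Y=0.02825 on G[5,0]
L1: row V2−V4=0, i_L1 at 2,4
R3: Y=0.0005236 on G[4,0]
L2: row V1−V2=0, i_L2 at 1,2
I1: z[1]−=0.00755, z[5]+=0.00755
L3: row V2−V5=0, i_L3 at 2,5
R4: Y=0.0002174 on G[4,2]
C1: Y=0.000 on G[3,2]
R5: Y=0.005525 on G[1,5]
R6: Y=0.8333 on G[5,1]
R7: Y=0.02967 on G[5,4]
R8: Y=0.01608 on G[3,2]
R9: Y=0.005376 on G[5,0]
R10: Y=0.008130 on G[3,5]
V1: row V5−V0=26.9, i_V1 at 5,0
solve → V1=26.90, V2=26.90, V3=26.56, V4=26.90, V5=26.90
aux → i_L1=0.01408, i_L2=-0.007550, i_L3=-0.02718, i_V1=-0.9269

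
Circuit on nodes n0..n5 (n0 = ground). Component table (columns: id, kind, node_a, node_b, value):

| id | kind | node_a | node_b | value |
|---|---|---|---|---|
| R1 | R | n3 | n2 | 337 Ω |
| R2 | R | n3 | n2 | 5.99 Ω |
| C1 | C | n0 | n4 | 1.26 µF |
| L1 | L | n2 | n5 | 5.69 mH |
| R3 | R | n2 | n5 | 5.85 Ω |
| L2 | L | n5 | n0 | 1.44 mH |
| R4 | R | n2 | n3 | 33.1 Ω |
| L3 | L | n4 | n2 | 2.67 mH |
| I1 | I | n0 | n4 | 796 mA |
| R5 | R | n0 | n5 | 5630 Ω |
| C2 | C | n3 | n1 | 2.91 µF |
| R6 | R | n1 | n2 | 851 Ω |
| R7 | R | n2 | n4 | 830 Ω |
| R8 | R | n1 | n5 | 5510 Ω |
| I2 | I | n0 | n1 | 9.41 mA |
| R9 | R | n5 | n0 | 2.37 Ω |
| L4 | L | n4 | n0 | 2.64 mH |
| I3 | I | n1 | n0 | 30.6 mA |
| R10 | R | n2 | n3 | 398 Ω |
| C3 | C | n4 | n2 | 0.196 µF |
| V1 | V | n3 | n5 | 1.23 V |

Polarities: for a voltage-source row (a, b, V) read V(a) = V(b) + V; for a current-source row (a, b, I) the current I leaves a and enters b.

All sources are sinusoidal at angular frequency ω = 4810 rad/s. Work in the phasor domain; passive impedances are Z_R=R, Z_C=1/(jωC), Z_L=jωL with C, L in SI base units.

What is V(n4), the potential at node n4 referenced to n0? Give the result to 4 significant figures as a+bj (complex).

1.234+5.767j V

Element admittances at ω=4810 rad/s:
  Y(R1) = 0.002967+0.000j S between n3,n2
  Y(R2) = 0.1669+0.000j S between n3,n2
  Y(C1) = 0.000+0.006061j S between n0,n4
  Y(L1) = 0.000-0.03654j S between n2,n5
  Y(R3) = 0.1709+0.000j S between n2,n5
  Y(L2) = 0.000-0.1444j S between n5,n0
  Y(R4) = 0.03021+0.000j S between n2,n3
  Y(L3) = 0.000-0.07787j S between n4,n2
  I1: injects 0.796 A into n4 (from n0)
  Y(R5) = 0.0001776+0.000j S between n0,n5
  Y(C2) = 0.000+0.01400j S between n3,n1
  Y(R6) = 0.001175+0.000j S between n1,n2
  Y(R7) = 0.001205+0.000j S between n2,n4
  Y(R8) = 0.0001815+0.000j S between n1,n5
  I2: injects 0.00941 A into n1 (from n0)
  Y(R9) = 0.4219+0.000j S between n5,n0
  Y(L4) = 0.000-0.07875j S between n4,n0
  I3: injects 0.0306 A into n0 (from n1)
  Y(R10) = 0.002513+0.000j S between n2,n3
  Y(C3) = 0.000+0.0009428j S between n4,n2
  V1: constraint V(n3)−V(n5) = 1.23
Assemble and solve the 6×6 MNA system:
  V(n1)=1.809+1.933j  V(n2)=2.324+0.8517j  V(n3)=1.919+0.4483j  V(n4)=1.234+5.767j  V(n5)=0.6891+0.4483j
  i(V1)=0.06122+0.08022j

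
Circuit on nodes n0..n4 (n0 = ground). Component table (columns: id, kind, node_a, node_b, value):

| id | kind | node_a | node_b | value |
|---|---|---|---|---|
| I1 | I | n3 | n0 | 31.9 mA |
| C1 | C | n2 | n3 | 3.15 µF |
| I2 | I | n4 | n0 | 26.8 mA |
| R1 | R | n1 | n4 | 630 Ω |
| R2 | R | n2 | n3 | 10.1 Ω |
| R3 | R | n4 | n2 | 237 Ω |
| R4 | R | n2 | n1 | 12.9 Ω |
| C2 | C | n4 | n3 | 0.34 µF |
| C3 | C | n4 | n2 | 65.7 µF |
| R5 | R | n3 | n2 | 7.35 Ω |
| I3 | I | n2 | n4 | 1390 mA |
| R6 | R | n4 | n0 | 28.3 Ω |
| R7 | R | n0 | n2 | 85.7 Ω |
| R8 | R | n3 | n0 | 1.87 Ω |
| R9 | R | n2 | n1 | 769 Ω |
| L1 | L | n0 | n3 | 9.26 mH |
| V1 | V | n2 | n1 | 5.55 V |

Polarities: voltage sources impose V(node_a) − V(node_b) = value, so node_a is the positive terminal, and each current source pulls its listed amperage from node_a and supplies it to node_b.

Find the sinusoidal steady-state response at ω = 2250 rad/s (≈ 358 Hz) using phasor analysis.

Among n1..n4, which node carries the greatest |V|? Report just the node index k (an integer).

4

Apply KCL at each of the 4 non-ground nodes and solve the resulting linear system.
Node n1: branches {R1, R4, R9, V1} → V_1 = -6.095+1.445j
Node n2: branches {C1, R2, R3, R4, C3, R5, I3, R7, R9, V1} → V_2 = -0.5452+1.445j
Node n3: branches {I1, C1, R2, C2, R5, R8, L1} → V_3 = -0.2362+0.4253j
Node n4: branches {I2, R1, R3, C2, C3, I3, R6} → V_4 = 1.516-7.234j
Source currents: i(V1)=-0.4495+0.01378j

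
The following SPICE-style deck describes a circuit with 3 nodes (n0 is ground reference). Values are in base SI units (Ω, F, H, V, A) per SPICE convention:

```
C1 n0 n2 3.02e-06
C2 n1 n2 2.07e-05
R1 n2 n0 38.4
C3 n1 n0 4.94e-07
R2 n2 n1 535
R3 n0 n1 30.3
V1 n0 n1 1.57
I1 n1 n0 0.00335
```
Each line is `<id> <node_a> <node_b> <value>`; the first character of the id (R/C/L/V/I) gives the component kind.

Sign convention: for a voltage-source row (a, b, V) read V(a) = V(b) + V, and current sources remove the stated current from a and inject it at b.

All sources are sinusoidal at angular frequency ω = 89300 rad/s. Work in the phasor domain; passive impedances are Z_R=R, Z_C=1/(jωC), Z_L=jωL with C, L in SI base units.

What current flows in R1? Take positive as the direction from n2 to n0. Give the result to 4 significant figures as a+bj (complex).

MNA unknowns: 2 node voltages V₁..V_2 plus 1 source current (V1)
C1: Y=0.000+0.2697j on G[0,2]
C2: Y=0.000+1.849j on G[1,2]
R1: Y=0.02604+0.000j on G[2,0]
C3: Y=0.000+0.04411j on G[1,0]
R2: Y=0.001869+0.000j on G[2,1]
R3: Y=0.03300+0.000j on G[0,1]
V1: row V0−V1=1.57, i_V1 at 0,1
I1: z[1]−=0.00335, z[0]+=0.00335
solve → V1=-1.570+0.000j, V2=-1.370-0.01667j
aux → i_V1=-0.07965-0.4391j

-0.03567-0.0004340j A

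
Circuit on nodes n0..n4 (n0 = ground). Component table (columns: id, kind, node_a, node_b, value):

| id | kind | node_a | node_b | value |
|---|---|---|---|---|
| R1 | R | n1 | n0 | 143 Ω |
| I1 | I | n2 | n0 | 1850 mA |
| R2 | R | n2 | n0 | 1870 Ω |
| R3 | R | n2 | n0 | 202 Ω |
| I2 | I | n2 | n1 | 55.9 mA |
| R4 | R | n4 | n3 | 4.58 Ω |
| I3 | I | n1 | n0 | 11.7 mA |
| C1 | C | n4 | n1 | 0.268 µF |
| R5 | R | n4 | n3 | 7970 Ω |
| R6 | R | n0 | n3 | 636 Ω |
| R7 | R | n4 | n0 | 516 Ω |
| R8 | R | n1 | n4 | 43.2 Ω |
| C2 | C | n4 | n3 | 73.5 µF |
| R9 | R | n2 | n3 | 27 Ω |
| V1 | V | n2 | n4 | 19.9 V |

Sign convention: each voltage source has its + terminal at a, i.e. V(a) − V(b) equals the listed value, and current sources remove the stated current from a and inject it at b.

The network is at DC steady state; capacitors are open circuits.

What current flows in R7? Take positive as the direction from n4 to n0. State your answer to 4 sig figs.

Apply KCL at each of the 4 non-ground nodes and solve the resulting linear system.
Node n1: branches {R1, I2, I3, C1, R8} → V_1 = -104.8
Node n2: branches {I1, R2, R3, I2, R9, V1} → V_2 = -118.4
Node n3: branches {R4, R5, R6, C2, R9} → V_3 = -134.6
Node n4: branches {R4, C1, R5, R7, R8, C2, V1} → V_4 = -138.3
Source currents: i(V1)=-1.856

-0.2680 A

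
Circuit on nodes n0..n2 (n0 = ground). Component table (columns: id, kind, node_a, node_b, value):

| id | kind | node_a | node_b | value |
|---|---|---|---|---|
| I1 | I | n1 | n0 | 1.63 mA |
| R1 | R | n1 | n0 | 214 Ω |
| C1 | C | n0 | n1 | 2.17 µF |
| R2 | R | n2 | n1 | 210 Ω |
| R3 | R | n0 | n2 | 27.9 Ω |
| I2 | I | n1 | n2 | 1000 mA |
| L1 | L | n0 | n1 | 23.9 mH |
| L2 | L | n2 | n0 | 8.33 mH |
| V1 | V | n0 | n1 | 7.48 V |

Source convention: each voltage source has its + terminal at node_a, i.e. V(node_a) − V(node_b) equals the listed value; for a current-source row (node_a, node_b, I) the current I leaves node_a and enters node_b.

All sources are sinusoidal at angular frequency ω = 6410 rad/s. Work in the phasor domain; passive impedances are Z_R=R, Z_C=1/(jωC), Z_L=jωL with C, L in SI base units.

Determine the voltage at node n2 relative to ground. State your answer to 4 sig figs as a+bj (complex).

19.58+9.033j V

Apply KCL at each of the 2 non-ground nodes and solve the resulting linear system.
Node n1: branches {I1, R1, C1, R2, I2, L1, V1} → V_1 = -7.480+0.000j
Node n2: branches {R2, R3, I2, L2} → V_2 = 19.58+9.033j
Source currents: i(V1)=0.8378-0.09823j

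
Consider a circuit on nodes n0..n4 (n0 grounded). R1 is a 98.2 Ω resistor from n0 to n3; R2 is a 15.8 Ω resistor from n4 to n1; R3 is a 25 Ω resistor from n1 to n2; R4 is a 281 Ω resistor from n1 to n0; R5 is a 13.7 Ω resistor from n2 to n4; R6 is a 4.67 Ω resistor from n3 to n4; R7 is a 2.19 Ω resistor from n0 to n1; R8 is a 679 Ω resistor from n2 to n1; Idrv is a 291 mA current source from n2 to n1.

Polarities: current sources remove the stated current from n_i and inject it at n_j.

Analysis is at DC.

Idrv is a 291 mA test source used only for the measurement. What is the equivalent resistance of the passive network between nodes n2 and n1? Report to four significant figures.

Element admittances at DC:
  Y(R1) = 0.01018 S between n0,n3
  Y(R2) = 0.06329 S between n4,n1
  Y(R3) = 0.04000 S between n1,n2
  Y(R4) = 0.003559 S between n1,n0
  Y(R5) = 0.07299 S between n2,n4
  Y(R6) = 0.2141 S between n3,n4
  Y(R7) = 0.4566 S between n0,n1
  Y(R8) = 0.001473 S between n2,n1
  Idrv: injects 0.291 A into n1 (from n2)
Assemble and solve the 4×4 MNA system:
  V(n1)=0.03868  V(n2)=-3.696  V(n3)=-1.748  V(n4)=-1.831

R_eq = 12.83 Ω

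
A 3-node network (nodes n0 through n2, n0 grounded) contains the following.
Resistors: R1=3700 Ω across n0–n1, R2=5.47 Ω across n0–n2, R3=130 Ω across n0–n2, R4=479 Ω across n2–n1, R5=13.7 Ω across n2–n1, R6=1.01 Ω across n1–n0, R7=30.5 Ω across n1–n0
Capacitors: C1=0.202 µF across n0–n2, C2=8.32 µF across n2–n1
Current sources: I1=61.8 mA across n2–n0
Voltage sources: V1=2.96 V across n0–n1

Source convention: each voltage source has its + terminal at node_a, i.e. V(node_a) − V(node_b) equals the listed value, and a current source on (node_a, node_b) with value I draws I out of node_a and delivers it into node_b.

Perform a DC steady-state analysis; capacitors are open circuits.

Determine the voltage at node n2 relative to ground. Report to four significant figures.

MNA unknowns: 2 node voltages V₁..V_2 plus 1 source current (V1)
R1: Y=0.0002703 on G[0,1]
R2: Y=0.1828 on G[0,2]
R3: Y=0.007692 on G[0,2]
R4: Y=0.002088 on G[2,1]
R5: Y=0.07299 on G[2,1]
C1: Y=0.000 on G[0,2]
C2: Y=0.000 on G[2,1]
R6: Y=0.9901 on G[1,0]
I1: z[2]−=0.0618, z[0]+=0.0618
R7: Y=0.03279 on G[1,0]
V1: row V0−V1=2.96, i_V1 at 0,1
solve → V1=-2.960, V2=-1.069
aux → i_V1=-3.170

-1.069 V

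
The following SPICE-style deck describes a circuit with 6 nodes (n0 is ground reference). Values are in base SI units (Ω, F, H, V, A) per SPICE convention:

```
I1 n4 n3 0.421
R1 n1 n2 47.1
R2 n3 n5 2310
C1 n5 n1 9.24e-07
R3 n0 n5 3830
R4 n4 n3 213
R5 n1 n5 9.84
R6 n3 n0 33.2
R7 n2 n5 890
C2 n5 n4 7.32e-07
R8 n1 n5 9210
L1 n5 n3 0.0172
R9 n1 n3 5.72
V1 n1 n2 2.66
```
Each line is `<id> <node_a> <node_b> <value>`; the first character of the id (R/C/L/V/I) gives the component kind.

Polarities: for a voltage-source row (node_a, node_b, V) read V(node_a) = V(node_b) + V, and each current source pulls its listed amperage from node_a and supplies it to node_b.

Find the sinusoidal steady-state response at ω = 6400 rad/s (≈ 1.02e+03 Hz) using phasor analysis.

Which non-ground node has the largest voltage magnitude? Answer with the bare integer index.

MNA unknowns: 5 node voltages V₁..V_5 plus 1 source current (V1)
I1: z[4]−=0.421, z[3]+=0.421
R1: Y=0.02123+0.000j on G[1,2]
R2: Y=0.0004329+0.000j on G[3,5]
C1: Y=0.000+0.005914j on G[5,1]
R3: Y=0.0002611+0.000j on G[0,5]
R4: Y=0.004695+0.000j on G[4,3]
R5: Y=0.1016+0.000j on G[1,5]
R6: Y=0.03012+0.000j on G[3,0]
R7: Y=0.001124+0.000j on G[2,5]
C2: Y=0.000+0.004685j on G[5,4]
R8: Y=0.0001086+0.000j on G[1,5]
L1: Y=0.000-0.009084j on G[5,3]
R9: Y=0.1748+0.000j on G[1,3]
V1: row V1−V2=2.66, i_V1 at 1,2
solve → V1=-0.9991-1.231j, V2=-3.659-1.231j, V3=0.02501+0.02828j, V4=-44.71+41.77j, V5=-2.886-3.262j
aux → i_V1=-0.05734+0.002283j

4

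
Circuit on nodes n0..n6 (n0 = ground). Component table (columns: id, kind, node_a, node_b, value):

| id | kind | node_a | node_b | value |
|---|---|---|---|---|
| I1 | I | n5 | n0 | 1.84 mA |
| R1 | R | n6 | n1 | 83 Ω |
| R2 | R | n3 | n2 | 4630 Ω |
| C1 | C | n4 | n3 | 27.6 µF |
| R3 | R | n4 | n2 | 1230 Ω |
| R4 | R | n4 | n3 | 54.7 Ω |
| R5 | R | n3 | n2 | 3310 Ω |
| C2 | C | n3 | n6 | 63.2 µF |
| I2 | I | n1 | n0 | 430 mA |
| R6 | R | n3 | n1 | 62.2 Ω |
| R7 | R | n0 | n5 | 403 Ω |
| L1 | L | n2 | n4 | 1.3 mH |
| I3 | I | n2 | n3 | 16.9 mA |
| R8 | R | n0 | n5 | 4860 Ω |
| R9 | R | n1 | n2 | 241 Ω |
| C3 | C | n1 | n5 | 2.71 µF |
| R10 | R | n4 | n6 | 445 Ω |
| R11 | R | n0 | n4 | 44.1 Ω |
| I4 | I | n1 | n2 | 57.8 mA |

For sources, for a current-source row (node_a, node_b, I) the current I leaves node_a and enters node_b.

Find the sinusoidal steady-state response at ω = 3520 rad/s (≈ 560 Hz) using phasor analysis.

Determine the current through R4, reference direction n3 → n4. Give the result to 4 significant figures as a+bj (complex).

Element admittances at ω=3520 rad/s:
  I1: injects 0.00184 A into n0 (from n5)
  Y(R1) = 0.01205+0.000j S between n6,n1
  Y(R2) = 0.0002160+0.000j S between n3,n2
  Y(C1) = 0.000+0.09715j S between n4,n3
  Y(R3) = 0.0008130+0.000j S between n4,n2
  Y(R4) = 0.01828+0.000j S between n4,n3
  Y(R5) = 0.0003021+0.000j S between n3,n2
  Y(C2) = 0.000+0.2225j S between n3,n6
  I2: injects 0.43 A into n0 (from n1)
  Y(R6) = 0.01608+0.000j S between n3,n1
  Y(R7) = 0.002481+0.000j S between n0,n5
  Y(L1) = 0.000-0.2185j S between n2,n4
  I3: injects 0.0169 A into n3 (from n2)
  Y(R8) = 0.0002058+0.000j S between n0,n5
  Y(R9) = 0.004149+0.000j S between n1,n2
  Y(C3) = 0.000+0.009539j S between n1,n5
  Y(R10) = 0.002247+0.000j S between n4,n6
  Y(R11) = 0.02268+0.000j S between n0,n4
  I4: injects 0.0578 A into n2 (from n1)
Assemble and solve the 6×6 MNA system:
  V(n1)=-29.25+3.925j  V(n2)=-15.78+0.3825j  V(n3)=-16.49+3.793j  V(n4)=-15.71+0.4525j  V(n5)=-28.18-3.819j  V(n6)=-16.56+4.471j

-0.01436+0.06106j A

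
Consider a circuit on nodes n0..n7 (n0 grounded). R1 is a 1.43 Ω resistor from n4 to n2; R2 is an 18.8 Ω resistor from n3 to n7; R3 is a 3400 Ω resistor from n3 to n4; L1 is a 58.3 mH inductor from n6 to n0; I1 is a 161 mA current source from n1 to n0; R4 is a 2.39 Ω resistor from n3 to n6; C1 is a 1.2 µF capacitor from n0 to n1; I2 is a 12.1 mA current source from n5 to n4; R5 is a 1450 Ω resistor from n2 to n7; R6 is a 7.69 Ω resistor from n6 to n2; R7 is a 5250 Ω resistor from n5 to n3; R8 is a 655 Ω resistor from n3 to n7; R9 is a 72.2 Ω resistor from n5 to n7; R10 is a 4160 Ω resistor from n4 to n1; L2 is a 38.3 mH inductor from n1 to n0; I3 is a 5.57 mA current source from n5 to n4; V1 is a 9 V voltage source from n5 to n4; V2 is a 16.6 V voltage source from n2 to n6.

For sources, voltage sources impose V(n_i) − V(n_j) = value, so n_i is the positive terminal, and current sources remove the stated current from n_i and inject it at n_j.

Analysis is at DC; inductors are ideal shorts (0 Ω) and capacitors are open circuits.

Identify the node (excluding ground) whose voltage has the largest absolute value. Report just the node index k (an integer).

5

Element admittances at DC:
  Y(R1) = 0.6993 S between n4,n2
  Y(R2) = 0.05319 S between n3,n7
  Y(R3) = 0.0002941 S between n3,n4
  L1: short n6↔n0 (DC inductor)
  I1: injects 0.161 A into n0 (from n1)
  Y(R4) = 0.4184 S between n3,n6
  Y(C1) = 0.000 S between n0,n1
  I2: injects 0.0121 A into n4 (from n5)
  Y(R5) = 0.0006897 S between n2,n7
  Y(R6) = 0.1300 S between n6,n2
  Y(R7) = 0.0001905 S between n5,n3
  Y(R8) = 0.001527 S between n3,n7
  Y(R9) = 0.01385 S between n5,n7
  Y(R10) = 0.0002404 S between n4,n1
  L2: short n1↔n0 (DC inductor)
  I3: injects 0.00557 A into n4 (from n5)
  V1: constraint V(n5)−V(n4) = 9
  V2: constraint V(n2)−V(n6) = 16.6
Assemble and solve the 11×11 MNA system:
  V(n1)=0.000  V(n2)=16.60  V(n3)=0.6839  V(n4)=16.20  V(n5)=25.20  V(n6)=0.000  V(n7)=5.744
  i(L1)=-0.003893  i(L2)=-0.1571  i(V1)=-0.2918  i(V2)=-2.449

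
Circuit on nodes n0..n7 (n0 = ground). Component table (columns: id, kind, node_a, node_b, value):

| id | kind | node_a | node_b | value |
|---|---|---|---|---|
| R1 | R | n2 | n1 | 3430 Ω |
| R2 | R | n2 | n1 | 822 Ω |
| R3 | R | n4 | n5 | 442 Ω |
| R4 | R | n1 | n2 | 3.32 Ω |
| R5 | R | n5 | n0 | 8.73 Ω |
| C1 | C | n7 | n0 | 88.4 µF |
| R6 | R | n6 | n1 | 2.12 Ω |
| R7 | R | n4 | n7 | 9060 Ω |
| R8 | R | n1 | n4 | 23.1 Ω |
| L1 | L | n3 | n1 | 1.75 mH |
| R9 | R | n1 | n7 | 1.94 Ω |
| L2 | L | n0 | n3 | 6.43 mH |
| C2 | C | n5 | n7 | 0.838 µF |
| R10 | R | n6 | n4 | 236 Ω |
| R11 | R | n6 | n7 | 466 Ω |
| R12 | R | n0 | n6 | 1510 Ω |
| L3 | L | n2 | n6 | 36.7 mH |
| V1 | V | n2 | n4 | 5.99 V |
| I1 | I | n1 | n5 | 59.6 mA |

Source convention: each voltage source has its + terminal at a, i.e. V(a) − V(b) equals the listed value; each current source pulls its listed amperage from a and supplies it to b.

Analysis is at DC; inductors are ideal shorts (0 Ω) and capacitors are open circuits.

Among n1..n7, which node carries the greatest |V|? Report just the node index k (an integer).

4

MNA unknowns: 7 node voltages V₁..V_7 plus 4 source currents (L1, L2, L3, V1)
R1: Y=0.0002915 on G[2,1]
R2: Y=0.001217 on G[2,1]
R3: Y=0.002262 on G[4,5]
R4: Y=0.3012 on G[1,2]
R5: Y=0.1145 on G[5,0]
C1: Y=0.000 on G[7,0]
R6: Y=0.4717 on G[6,1]
R7: Y=0.0001104 on G[4,7]
R8: Y=0.04329 on G[1,4]
L1: row V3−V1=0, i_L1 at 3,1
R9: Y=0.5155 on G[1,7]
L2: row V0−V3=0, i_L2 at 0,3
C2: Y=0.000 on G[5,7]
R10: Y=0.004237 on G[6,4]
R11: Y=0.002146 on G[6,7]
R12: Y=0.0006623 on G[0,6]
L3: row V2−V6=0, i_L3 at 2,6
V1: row V2−V4=5.99, i_V1 at 2,4
I1: z[1]−=0.0596, z[5]+=0.0596
solve → V1=0.000, V2=0.3335, V3=0.000, V4=-5.657, V5=0.4007, V6=0.3335, V7=0.0001764
aux → i_L1=0.04612, i_L2=0.04612, i_L3=0.1836, i_V1=-0.2846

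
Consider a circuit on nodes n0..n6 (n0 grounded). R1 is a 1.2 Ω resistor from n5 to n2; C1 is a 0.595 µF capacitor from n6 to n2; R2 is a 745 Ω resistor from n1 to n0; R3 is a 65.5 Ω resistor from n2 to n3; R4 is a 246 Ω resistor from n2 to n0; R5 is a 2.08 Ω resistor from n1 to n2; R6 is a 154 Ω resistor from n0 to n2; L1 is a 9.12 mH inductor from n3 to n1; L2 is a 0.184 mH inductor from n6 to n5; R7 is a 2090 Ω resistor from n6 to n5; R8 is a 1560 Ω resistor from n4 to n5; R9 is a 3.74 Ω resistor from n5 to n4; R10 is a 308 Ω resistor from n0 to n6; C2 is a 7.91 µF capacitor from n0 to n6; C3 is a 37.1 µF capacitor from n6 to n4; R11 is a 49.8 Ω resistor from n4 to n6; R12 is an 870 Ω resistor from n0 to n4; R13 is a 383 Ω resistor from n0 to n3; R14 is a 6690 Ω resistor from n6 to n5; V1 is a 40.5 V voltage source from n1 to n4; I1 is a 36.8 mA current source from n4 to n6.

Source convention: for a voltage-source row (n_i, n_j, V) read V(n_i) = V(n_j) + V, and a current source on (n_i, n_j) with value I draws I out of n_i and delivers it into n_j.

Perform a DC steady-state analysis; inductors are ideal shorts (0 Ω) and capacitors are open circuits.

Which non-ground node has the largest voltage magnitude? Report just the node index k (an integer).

4

Element admittances at DC:
  Y(R1) = 0.8333 S between n5,n2
  Y(C1) = 0.000 S between n6,n2
  Y(R2) = 0.001342 S between n1,n0
  Y(R3) = 0.01527 S between n2,n3
  Y(R4) = 0.004065 S between n2,n0
  Y(R5) = 0.4808 S between n1,n2
  Y(R6) = 0.006494 S between n0,n2
  L1: short n3↔n1 (DC inductor)
  L2: short n6↔n5 (DC inductor)
  Y(R7) = 0.0004785 S between n6,n5
  Y(R8) = 0.0006410 S between n4,n5
  Y(R9) = 0.2674 S between n5,n4
  Y(R10) = 0.003247 S between n0,n6
  Y(C2) = 0.000 S between n0,n6
  Y(C3) = 0.000 S between n6,n4
  Y(R11) = 0.02008 S between n4,n6
  Y(R12) = 0.001149 S between n0,n4
  Y(R13) = 0.002611 S between n0,n3
  Y(R14) = 0.0001495 S between n6,n5
  V1: constraint V(n1)−V(n4) = 40.5
  I1: injects 0.0368 A into n6 (from n4)
Assemble and solve the 9×9 MNA system:
  V(n1)=12.58  V(n2)=0.4233  V(n3)=12.58  V(n4)=-27.92  V(n5)=-6.806  V(n6)=-6.806
  i(L1)=-0.2184  i(L2)=-0.3651  i(V1)=-6.079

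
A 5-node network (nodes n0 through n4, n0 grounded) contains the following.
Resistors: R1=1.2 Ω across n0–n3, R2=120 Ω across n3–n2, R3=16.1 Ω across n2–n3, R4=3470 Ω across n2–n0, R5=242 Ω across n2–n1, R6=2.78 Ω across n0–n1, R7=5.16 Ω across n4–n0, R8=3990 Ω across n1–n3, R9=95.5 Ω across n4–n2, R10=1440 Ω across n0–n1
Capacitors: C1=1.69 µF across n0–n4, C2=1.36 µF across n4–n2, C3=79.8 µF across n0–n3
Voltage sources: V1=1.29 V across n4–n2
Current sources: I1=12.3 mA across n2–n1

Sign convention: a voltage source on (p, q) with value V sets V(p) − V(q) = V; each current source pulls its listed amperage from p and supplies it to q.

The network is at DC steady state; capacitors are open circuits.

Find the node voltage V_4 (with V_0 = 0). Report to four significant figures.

0.2937 V

MNA unknowns: 4 node voltages V₁..V_4 plus 1 source current (V1)
R1: Y=0.8333 on G[0,3]
R2: Y=0.008333 on G[3,2]
R3: Y=0.06211 on G[2,3]
R4: Y=0.0002882 on G[2,0]
C1: Y=0.000 on G[0,4]
R5: Y=0.004132 on G[2,1]
R6: Y=0.3597 on G[0,1]
R7: Y=0.1938 on G[4,0]
R8: Y=0.0002506 on G[1,3]
R9: Y=0.01047 on G[4,2]
C2: Y=0.000 on G[4,2]
C3: Y=0.000 on G[0,3]
R10: Y=0.0006944 on G[0,1]
V1: row V4−V2=1.29, i_V1 at 4,2
I1: z[2]−=0.0123, z[1]+=0.0123
solve → V1=0.02238, V2=-0.9963, V3=-0.07763, V4=0.2937
aux → i_V1=-0.07042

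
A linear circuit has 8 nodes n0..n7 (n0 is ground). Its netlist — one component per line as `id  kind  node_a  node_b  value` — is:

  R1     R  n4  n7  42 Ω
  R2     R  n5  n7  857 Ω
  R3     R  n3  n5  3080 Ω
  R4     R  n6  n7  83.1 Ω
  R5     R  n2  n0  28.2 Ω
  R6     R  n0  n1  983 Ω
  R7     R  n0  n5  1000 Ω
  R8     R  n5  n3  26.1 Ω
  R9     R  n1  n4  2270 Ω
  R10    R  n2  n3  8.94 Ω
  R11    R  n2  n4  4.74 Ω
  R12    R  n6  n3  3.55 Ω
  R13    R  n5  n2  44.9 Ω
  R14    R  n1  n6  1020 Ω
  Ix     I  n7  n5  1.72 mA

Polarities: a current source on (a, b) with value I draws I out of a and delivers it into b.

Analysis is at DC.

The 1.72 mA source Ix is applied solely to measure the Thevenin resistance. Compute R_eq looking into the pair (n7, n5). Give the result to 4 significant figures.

R_eq = 44.63 Ω

Element admittances at DC:
  Y(R1) = 0.02381 S between n4,n7
  Y(R2) = 0.001167 S between n5,n7
  Y(R3) = 0.0003247 S between n3,n5
  Y(R4) = 0.01203 S between n6,n7
  Y(R5) = 0.03546 S between n2,n0
  Y(R6) = 0.001017 S between n0,n1
  Y(R7) = 0.001000 S between n0,n5
  Y(R8) = 0.03831 S between n5,n3
  Y(R9) = 0.0004405 S between n1,n4
  Y(R10) = 0.1119 S between n2,n3
  Y(R11) = 0.2110 S between n2,n4
  Y(R12) = 0.2817 S between n6,n3
  Y(R13) = 0.02227 S between n5,n2
  Y(R14) = 0.0009804 S between n1,n6
  Ix: injects 0.00172 A into n5 (from n7)
Assemble and solve the 7×7 MNA system:
  V(n1)=-0.0008391  V(n2)=-0.0007562  V(n3)=0.002572  V(n4)=-0.005649  V(n5)=0.02767  V(n6)=0.0004512  V(n7)=-0.04909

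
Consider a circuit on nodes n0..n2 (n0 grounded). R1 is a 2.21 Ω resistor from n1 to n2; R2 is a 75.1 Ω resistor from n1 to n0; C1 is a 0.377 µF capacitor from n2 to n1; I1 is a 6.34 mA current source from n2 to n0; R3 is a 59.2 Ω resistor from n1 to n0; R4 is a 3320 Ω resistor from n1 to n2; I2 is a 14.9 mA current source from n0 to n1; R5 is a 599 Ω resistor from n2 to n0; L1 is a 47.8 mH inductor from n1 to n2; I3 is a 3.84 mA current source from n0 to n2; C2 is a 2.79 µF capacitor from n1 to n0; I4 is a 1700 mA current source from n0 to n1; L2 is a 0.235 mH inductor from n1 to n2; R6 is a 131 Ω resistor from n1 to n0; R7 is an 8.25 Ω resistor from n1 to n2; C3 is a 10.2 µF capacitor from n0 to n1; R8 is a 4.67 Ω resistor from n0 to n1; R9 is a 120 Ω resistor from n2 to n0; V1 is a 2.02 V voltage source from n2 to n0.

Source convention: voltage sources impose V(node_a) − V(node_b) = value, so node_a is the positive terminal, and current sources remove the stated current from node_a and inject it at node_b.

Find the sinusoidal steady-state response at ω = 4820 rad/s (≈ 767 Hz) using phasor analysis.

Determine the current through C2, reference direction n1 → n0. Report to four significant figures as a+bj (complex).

Element admittances at ω=4820 rad/s:
  Y(R1) = 0.4525+0.000j S between n1,n2
  Y(R2) = 0.01332+0.000j S between n1,n0
  Y(C1) = 0.000+0.001817j S between n2,n1
  I1: injects 0.00634 A into n0 (from n2)
  Y(R3) = 0.01689+0.000j S between n1,n0
  Y(R4) = 0.0003012+0.000j S between n1,n2
  I2: injects 0.0149 A into n1 (from n0)
  Y(R5) = 0.001669+0.000j S between n2,n0
  Y(L1) = 0.000-0.004340j S between n1,n2
  I3: injects 0.00384 A into n2 (from n0)
  Y(C2) = 0.000+0.01345j S between n1,n0
  I4: injects 1.7 A into n1 (from n0)
  Y(L2) = 0.000-0.8828j S between n1,n2
  Y(R6) = 0.007634+0.000j S between n1,n0
  Y(R7) = 0.1212+0.000j S between n1,n2
  Y(C3) = 0.000+0.04916j S between n0,n1
  Y(R8) = 0.2141+0.000j S between n0,n1
  Y(R9) = 0.008333+0.000j S between n2,n0
  V1: constraint V(n2)−V(n0) = 2.02
Assemble and solve the 3×3 MNA system:
  V(n1)=2.829+0.6531j  V(n2)=2.020+0.000j
  i(V1)=1.020-0.3417j

-0.008783+0.03805j A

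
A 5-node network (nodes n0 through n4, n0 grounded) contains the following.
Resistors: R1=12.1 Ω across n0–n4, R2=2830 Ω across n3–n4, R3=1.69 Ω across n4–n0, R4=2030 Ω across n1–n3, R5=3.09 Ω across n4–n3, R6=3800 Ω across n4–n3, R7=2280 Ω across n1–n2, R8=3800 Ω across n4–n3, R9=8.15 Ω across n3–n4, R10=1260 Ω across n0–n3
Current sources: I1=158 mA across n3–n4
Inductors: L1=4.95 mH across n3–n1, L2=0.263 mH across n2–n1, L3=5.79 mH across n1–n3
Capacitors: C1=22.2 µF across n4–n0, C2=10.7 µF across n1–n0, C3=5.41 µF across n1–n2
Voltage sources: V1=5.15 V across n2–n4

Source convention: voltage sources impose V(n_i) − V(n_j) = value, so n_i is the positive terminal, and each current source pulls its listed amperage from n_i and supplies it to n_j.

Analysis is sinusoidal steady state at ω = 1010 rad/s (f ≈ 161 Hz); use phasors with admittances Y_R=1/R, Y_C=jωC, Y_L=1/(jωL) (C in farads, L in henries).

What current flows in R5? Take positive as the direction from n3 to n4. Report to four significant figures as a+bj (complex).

Apply KCL at each of the 4 non-ground nodes and solve the resulting linear system.
Node n1: branches {R4, L1, R7, C2, C3, L2, L3} → V_1 = 4.839-0.3131j
Node n2: branches {R7, C3, L2, V1} → V_2 = 5.141-0.07403j
Node n3: branches {R2, R4, I1, L1, R5, R6, R8, R9, L3, R10} → V_3 = 1.637-2.723j
Node n4: branches {R1, R2, R3, I1, R5, R6, C1, R8, R9, V1} → V_4 = -0.009406-0.07403j
Source currents: i(V1)=-0.8990+1.134j

0.5328-0.8572j A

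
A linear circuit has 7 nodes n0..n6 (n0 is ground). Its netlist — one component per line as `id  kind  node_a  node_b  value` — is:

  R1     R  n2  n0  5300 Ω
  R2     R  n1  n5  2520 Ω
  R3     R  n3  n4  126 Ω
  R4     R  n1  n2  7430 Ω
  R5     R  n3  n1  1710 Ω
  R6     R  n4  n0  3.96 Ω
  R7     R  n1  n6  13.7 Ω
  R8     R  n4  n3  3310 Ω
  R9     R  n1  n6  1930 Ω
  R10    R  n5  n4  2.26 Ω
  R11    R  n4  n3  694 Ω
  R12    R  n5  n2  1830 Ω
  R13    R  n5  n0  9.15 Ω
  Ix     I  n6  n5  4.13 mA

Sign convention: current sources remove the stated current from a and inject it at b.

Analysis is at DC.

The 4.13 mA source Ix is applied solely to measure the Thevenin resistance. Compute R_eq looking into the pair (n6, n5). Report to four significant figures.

R_eq = 955.7 Ω

Element admittances at DC:
  Y(R1) = 0.0001887 S between n2,n0
  Y(R2) = 0.0003968 S between n1,n5
  Y(R3) = 0.007937 S between n3,n4
  Y(R4) = 0.0001346 S between n1,n2
  Y(R5) = 0.0005848 S between n3,n1
  Y(R6) = 0.2525 S between n4,n0
  Y(R7) = 0.07299 S between n1,n6
  Y(R8) = 0.0003021 S between n4,n3
  Y(R9) = 0.0005181 S between n1,n6
  Y(R10) = 0.4425 S between n5,n4
  Y(R11) = 0.001441 S between n4,n3
  Y(R12) = 0.0005464 S between n5,n2
  Y(R13) = 0.1093 S between n5,n0
  Ix: injects 0.00413 A into n5 (from n6)
Assemble and solve the 6×6 MNA system:
  V(n1)=-3.888  V(n2)=-0.5995  V(n3)=-0.2224  V(n4)=-0.0009814  V(n5)=0.003303  V(n6)=-3.944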